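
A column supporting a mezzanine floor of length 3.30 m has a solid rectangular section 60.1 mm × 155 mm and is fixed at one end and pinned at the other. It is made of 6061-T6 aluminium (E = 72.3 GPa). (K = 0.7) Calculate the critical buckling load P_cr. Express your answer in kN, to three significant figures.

Buckling occurs about the weak axis: I_min = h·b³/12 with b = 60.1 mm (the shorter side).
I_min = 155×60.1³/12 = 2.804×10^6 mm⁴
I = 2.804×10^6 mm⁴ = 2.804×10^-6 m⁴
Effective length L_e = K·L = 0.7 × 3.30 = 2.310 m
P_cr = π²EI / L_e² = π² × 72.3×10⁹ × 2.804×10^-6 / 2.310² = 3.750×10^5 N

P_cr ≈ 375 kN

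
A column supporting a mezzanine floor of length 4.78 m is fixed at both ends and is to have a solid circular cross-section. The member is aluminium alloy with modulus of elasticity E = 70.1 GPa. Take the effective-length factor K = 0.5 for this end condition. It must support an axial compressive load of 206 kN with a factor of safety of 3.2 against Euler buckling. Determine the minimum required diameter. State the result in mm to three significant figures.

d ≈ 103 mm

Required P_cr = n·P = 3.2 × 206 = 659.2 kN
L_e = K·L = 0.5 × 4.78 = 2.390 m
Required I = P_cr·L_e²/(π²E) = 6.592×10^5 × 2.390² / (π² × 7.01×10^10) = 5.442×10^-6 m⁴
I_req = 5.442×10^6 mm⁴
Solid circle: I = πd⁴/64  ⇒  d = (64I/π)^(1/4) = (64×5.442×10^6/π)^(1/4) = 103 mm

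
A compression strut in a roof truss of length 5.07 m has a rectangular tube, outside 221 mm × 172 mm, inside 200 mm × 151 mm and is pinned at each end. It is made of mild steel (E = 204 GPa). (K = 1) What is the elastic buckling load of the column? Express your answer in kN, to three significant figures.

Weak-axis I_min = (h_o·b_o³ − h_i·b_i³)/12 with b_o = 172, b_i = 151.0 mm (shorter outer/inner sides).
I_min = (221×172³ − 200.0×151.0³)/12 = 3.633×10^7 mm⁴
I = 3.633×10^7 mm⁴ = 3.633×10^-5 m⁴
Effective length L_e = K·L = 1 × 5.07 = 5.070 m
P_cr = π²EI / L_e² = π² × 204×10⁹ × 3.633×10^-5 / 5.070² = 2.846×10^6 N

P_cr ≈ 2850 kN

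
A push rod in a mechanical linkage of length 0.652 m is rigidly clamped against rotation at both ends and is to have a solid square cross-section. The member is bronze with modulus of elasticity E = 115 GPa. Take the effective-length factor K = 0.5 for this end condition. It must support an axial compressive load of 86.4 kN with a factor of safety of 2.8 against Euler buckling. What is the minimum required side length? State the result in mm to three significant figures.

a ≈ 22.8 mm

Required P_cr = n·P = 2.8 × 86.4 = 241.9 kN
L_e = K·L = 0.5 × 0.652 = 0.3260 m
Required I = P_cr·L_e²/(π²E) = 2.419×10^5 × 0.3260² / (π² × 1.15×10^11) = 2.265×10^-8 m⁴
I_req = 2.265×10^4 mm⁴
Solid square: I = a⁴/12  ⇒  a = (12I)^(1/4) = (12×2.265×10^4)^(1/4) = 22.8 mm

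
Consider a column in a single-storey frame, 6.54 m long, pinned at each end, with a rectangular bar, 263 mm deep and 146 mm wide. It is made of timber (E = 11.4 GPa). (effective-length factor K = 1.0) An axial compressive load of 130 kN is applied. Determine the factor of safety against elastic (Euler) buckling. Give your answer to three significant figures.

Buckling occurs about the weak axis: I_min = h·b³/12 with b = 146 mm (the shorter side).
I_min = 263×146³/12 = 6.821×10^7 mm⁴
I = 6.821×10^7 mm⁴ = 6.821×10^-5 m⁴
Effective length L_e = K·L = 1 × 6.54 = 6.540 m
P_cr = π²EI / L_e² = π² × 11.4×10⁹ × 6.821×10^-5 / 6.540² = 1.794×10^5 N
Factor of safety n = P_cr / P = 179.42 / 130 = 1.38

n ≈ 1.38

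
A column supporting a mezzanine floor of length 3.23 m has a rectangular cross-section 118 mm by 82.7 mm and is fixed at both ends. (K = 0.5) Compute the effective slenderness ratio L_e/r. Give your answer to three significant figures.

λ ≈ 67.6

For a rectangle r_min = b/√12 = 82.7/√12 = 23.87 mm
L_e = K·L = 0.5 × 3.23 m = 1.615 m = 1615.0 mm
λ = L_e / r_min = 1615.0 / 23.87 = 67.6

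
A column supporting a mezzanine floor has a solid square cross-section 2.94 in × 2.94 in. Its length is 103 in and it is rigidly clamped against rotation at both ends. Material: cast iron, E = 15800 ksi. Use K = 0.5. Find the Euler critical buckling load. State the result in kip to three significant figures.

I = a⁴/12 = 2.94⁴/12 = 6.226 in⁴
Effective length L_e = K·L = 0.5 × 103 = 51.50 in
P_cr = π²EI / L_e² = π² × 15800×10³ × 6.226 / 51.50² = 3.661×10^5 lb

P_cr ≈ 366 kip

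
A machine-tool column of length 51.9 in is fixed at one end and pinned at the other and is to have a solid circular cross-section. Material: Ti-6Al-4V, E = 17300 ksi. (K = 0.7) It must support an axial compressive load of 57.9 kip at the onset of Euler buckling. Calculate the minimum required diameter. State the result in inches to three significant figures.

L_e = K·L = 0.7 × 51.9 = 36.33 in
Required I = P_cr·L_e²/(π²E) = 5.790×10^4 × 36.33² / (π² × 1.73×10^7) = 0.4476 in⁴
Solid circle: I = πd⁴/64  ⇒  d = (64I/π)^(1/4) = (64×0.4476/π)^(1/4) = 1.74 in

d ≈ 1.74 in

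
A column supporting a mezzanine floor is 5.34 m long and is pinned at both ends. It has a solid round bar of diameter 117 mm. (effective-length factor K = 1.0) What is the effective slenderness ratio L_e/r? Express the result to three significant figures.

I = πd⁴/64 = π×117⁴/64 = 9.198×10^6 mm⁴
A = 1.075×10^4 mm²;  r_min = √(I/A) = √(9.198×10^6/1.075×10^4) = 29.25 mm
L_e = K·L = 1 × 5.34 m = 5.340 m = 5340.0 mm
λ = L_e / r_min = 5340.0 / 29.25 = 183

λ ≈ 183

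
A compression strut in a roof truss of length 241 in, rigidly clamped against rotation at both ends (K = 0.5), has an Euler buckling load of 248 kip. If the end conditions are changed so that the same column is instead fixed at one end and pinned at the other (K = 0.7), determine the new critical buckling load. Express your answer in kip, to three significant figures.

P_cr ≈ 127 kip

P_cr ∝ 1/K², so P_cr,new = P_cr,old × (K_old/K_new)² = 248 × (0.5/0.7)²
= 248 × 0.5102 = 127 kip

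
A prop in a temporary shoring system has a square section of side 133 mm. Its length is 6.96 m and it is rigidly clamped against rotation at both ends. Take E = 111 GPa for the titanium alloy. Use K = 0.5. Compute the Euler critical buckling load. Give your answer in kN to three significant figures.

P_cr ≈ 2360 kN

I = a⁴/12 = 133⁴/12 = 2.608×10^7 mm⁴
I = 2.608×10^7 mm⁴ = 2.608×10^-5 m⁴
Effective length L_e = K·L = 0.5 × 6.96 = 3.480 m
P_cr = π²EI / L_e² = π² × 111×10⁹ × 2.608×10^-5 / 3.480² = 2.359×10^6 N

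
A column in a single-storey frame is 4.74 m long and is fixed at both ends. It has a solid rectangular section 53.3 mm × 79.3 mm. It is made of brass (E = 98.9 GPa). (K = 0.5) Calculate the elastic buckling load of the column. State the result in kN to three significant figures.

P_cr ≈ 174 kN

Buckling occurs about the weak axis: I_min = h·b³/12 with b = 53.3 mm (the shorter side).
I_min = 79.3×53.3³/12 = 1.001×10^6 mm⁴
I = 1.001×10^6 mm⁴ = 1.001×10^-6 m⁴
Effective length L_e = K·L = 0.5 × 4.74 = 2.370 m
P_cr = π²EI / L_e² = π² × 98.9×10⁹ × 1.001×10^-6 / 2.370² = 1.739×10^5 N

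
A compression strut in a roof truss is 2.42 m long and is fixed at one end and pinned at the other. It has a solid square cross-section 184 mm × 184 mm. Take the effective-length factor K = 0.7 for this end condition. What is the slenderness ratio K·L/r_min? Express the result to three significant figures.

For a square r = a/√12 = 184/√12 = 53.12 mm
L_e = K·L = 0.7 × 2.42 m = 1.694 m = 1694.0 mm
λ = L_e / r_min = 1694.0 / 53.12 = 31.9

λ ≈ 31.9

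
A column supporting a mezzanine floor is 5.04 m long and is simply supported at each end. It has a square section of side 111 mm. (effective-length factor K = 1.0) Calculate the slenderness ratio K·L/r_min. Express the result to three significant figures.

For a square r = a/√12 = 111/√12 = 32.04 mm
L_e = K·L = 1 × 5.04 m = 5.040 m = 5040.0 mm
λ = L_e / r_min = 5040.0 / 32.04 = 157

λ ≈ 157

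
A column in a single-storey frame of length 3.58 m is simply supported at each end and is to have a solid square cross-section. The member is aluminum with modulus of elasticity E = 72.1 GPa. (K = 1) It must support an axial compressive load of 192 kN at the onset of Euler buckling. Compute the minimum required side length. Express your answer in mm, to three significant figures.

a ≈ 80.3 mm

L_e = K·L = 1 × 3.58 = 3.580 m
Required I = P_cr·L_e²/(π²E) = 1.920×10^5 × 3.580² / (π² × 7.21×10^10) = 3.458×10^-6 m⁴
I_req = 3.458×10^6 mm⁴
Solid square: I = a⁴/12  ⇒  a = (12I)^(1/4) = (12×3.458×10^6)^(1/4) = 80.3 mm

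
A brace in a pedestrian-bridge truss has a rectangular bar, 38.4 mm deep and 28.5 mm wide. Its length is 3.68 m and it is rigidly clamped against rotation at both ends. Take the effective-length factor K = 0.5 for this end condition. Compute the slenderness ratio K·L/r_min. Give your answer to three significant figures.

For a rectangle r_min = b/√12 = 28.5/√12 = 8.227 mm
L_e = K·L = 0.5 × 3.68 m = 1.840 m = 1840.0 mm
λ = L_e / r_min = 1840.0 / 8.227 = 224

λ ≈ 224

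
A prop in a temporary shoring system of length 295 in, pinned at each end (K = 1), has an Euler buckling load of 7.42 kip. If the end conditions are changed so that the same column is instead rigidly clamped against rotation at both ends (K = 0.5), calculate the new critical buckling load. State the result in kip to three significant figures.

P_cr ∝ 1/K², so P_cr,new = P_cr,old × (K_old/K_new)² = 7.42 × (1/0.5)²
= 7.42 × 4.000 = 29.7 kip

P_cr ≈ 29.7 kip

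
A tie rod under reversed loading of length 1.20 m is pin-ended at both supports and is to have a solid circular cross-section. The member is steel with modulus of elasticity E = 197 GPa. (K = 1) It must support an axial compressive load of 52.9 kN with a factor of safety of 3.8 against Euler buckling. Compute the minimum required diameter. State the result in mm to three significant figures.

d ≈ 41.7 mm

Required P_cr = n·P = 3.8 × 52.9 = 201.0 kN
L_e = K·L = 1 × 1.20 = 1.200 m
Required I = P_cr·L_e²/(π²E) = 2.010×10^5 × 1.200² / (π² × 1.97×10^11) = 1.489×10^-7 m⁴
I_req = 1.489×10^5 mm⁴
Solid circle: I = πd⁴/64  ⇒  d = (64I/π)^(1/4) = (64×1.489×10^5/π)^(1/4) = 41.7 mm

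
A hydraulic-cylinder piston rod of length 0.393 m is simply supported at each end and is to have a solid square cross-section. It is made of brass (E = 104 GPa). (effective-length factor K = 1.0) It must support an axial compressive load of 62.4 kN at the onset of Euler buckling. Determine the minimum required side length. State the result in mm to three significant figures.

a ≈ 18.3 mm

L_e = K·L = 1 × 0.393 = 0.3930 m
Required I = P_cr·L_e²/(π²E) = 6.240×10^4 × 0.3930² / (π² × 1.04×10^11) = 9.389×10^-9 m⁴
I_req = 9.389×10^3 mm⁴
Solid square: I = a⁴/12  ⇒  a = (12I)^(1/4) = (12×9.389×10^3)^(1/4) = 18.3 mm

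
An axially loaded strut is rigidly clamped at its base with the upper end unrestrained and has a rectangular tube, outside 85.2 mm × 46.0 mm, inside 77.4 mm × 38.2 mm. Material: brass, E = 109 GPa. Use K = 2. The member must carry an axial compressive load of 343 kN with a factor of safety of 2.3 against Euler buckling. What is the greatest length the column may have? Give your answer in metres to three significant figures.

Weak-axis I_min = (h_o·b_o³ − h_i·b_i³)/12 with b_o = 46.0, b_i = 38.20 mm (shorter outer/inner sides).
I_min = (85.2×46.0³ − 77.40×38.20³)/12 = 3.315×10^5 mm⁴
I = 3.315×10^-7 m⁴
Required critical load P_cr = n·P = 2.3 × 343 = 788.9 kN = 7.889×10^5 N
From P_cr = π²EI/(K·L)²:  L = (1/K)·√(π²EI/P_cr) = (1/2)·√(π²×1.09×10^11×3.315×10^-7/7.889×10^5)
L = 0.336 m

L_max ≈ 0.336 m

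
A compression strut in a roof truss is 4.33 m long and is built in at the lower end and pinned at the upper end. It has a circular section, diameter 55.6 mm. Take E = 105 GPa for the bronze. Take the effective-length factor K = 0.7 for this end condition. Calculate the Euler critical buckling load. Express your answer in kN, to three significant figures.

I = πd⁴/64 = π×55.6⁴/64 = 4.691×10^5 mm⁴
I = 4.691×10^5 mm⁴ = 4.691×10^-7 m⁴
Effective length L_e = K·L = 0.7 × 4.33 = 3.031 m
P_cr = π²EI / L_e² = π² × 105×10⁹ × 4.691×10^-7 / 3.031² = 5.292×10^4 N

P_cr ≈ 52.9 kN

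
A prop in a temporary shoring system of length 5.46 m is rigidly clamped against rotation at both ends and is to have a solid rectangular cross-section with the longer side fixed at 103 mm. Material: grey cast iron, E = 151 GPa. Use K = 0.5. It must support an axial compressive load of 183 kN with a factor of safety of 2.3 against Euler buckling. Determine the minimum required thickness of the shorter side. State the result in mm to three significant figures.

Required P_cr = n·P = 2.3 × 183 = 420.9 kN
L_e = K·L = 0.5 × 5.46 = 2.730 m
Required I = P_cr·L_e²/(π²E) = 4.209×10^5 × 2.730² / (π² × 1.51×10^11) = 2.105×10^-6 m⁴
I_req = 2.105×10^6 mm⁴
Rectangle, weak axis: I_min = h·b³/12 with h = 103 mm fixed  ⇒  b = (12I/h)^(1/3) = 62.6 mm

b ≈ 62.6 mm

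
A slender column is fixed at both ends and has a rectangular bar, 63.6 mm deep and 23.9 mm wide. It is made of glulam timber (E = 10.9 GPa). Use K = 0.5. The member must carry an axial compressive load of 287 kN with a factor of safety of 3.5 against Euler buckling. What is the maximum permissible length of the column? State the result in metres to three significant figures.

L_max ≈ 0.176 m

Buckling occurs about the weak axis: I_min = h·b³/12 with b = 23.9 mm (the shorter side).
I_min = 63.6×23.9³/12 = 7.236×10^4 mm⁴
I = 7.236×10^-8 m⁴
Required critical load P_cr = n·P = 3.5 × 287 = 1004 kN = 1.004×10^6 N
From P_cr = π²EI/(K·L)²:  L = (1/K)·√(π²EI/P_cr) = (1/0.5)·√(π²×1.09×10^10×7.236×10^-8/1.004×10^6)
L = 0.176 m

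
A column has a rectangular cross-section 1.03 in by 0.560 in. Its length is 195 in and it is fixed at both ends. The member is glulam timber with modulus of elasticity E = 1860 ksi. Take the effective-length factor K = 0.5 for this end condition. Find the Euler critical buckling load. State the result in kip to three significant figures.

P_cr ≈ 0.0291 kip

Buckling occurs about the weak axis: I_min = h·b³/12 with b = 0.560 in (the shorter side).
I_min = 1.03×0.560³/12 = 1.507×10^-2 in⁴
Effective length L_e = K·L = 0.5 × 195 = 97.50 in
P_cr = π²EI / L_e² = π² × 1860×10³ × 1.507×10^-2 / 97.50² = 29.11 lb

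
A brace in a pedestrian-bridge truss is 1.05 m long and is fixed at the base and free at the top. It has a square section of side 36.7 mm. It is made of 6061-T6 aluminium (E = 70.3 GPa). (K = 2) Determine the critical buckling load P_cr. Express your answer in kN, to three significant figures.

I = a⁴/12 = 36.7⁴/12 = 1.512×10^5 mm⁴
I = 1.512×10^5 mm⁴ = 1.512×10^-7 m⁴
Effective length L_e = K·L = 2 × 1.05 = 2.100 m
P_cr = π²EI / L_e² = π² × 70.3×10⁹ × 1.512×10^-7 / 2.100² = 2.378×10^4 N

P_cr ≈ 23.8 kN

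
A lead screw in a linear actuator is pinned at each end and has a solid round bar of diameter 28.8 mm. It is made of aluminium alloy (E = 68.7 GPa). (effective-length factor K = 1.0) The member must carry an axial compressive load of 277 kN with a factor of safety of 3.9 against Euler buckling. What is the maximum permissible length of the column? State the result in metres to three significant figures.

I = πd⁴/64 = π×28.8⁴/64 = 3.377×10^4 mm⁴
I = 3.377×10^-8 m⁴
Required critical load P_cr = n·P = 3.9 × 277 = 1080 kN = 1.080×10^6 N
From P_cr = π²EI/(K·L)²:  L = (1/K)·√(π²EI/P_cr) = (1/1)·√(π²×6.87×10^10×3.377×10^-8/1.080×10^6)
L = 0.146 m

L_max ≈ 0.146 m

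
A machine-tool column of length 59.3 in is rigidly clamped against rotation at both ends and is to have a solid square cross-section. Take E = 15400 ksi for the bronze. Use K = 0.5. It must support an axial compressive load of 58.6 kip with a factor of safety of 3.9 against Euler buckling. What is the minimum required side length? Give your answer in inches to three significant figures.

Required P_cr = n·P = 3.9 × 58.6 = 228.5 kip
L_e = K·L = 0.5 × 59.3 = 29.65 in
Required I = P_cr·L_e²/(π²E) = 2.285×10^5 × 29.65² / (π² × 1.54×10^7) = 1.322 in⁴
Solid square: I = a⁴/12  ⇒  a = (12I)^(1/4) = (12×1.322)^(1/4) = 2.00 in

a ≈ 2.00 in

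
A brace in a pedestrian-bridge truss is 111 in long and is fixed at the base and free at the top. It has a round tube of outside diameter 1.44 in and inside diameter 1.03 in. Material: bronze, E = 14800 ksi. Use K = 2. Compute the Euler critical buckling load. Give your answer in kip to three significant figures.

d_o = 1.44 in, d_i = 1.03 in
I = π(d_o⁴ − d_i⁴)/64 = π(1.44⁴ − 1.030⁴)/64 = 0.1558 in⁴
Effective length L_e = K·L = 2 × 111 = 222.0 in
P_cr = π²EI / L_e² = π² × 14800×10³ × 0.1558 / 222.0² = 461.8 lb

P_cr ≈ 0.462 kip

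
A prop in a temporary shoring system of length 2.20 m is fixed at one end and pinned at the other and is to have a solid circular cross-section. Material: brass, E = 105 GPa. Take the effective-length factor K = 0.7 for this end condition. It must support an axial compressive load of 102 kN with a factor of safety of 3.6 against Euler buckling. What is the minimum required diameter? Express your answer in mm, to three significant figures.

d ≈ 64.3 mm

Required P_cr = n·P = 3.6 × 102 = 367.2 kN
L_e = K·L = 0.7 × 2.20 = 1.540 m
Required I = P_cr·L_e²/(π²E) = 3.672×10^5 × 1.540² / (π² × 1.05×10^11) = 8.403×10^-7 m⁴
I_req = 8.403×10^5 mm⁴
Solid circle: I = πd⁴/64  ⇒  d = (64I/π)^(1/4) = (64×8.403×10^5/π)^(1/4) = 64.3 mm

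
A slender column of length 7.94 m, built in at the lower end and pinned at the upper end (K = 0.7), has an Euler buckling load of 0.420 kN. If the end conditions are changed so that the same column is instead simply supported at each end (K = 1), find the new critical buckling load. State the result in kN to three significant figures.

P_cr ∝ 1/K², so P_cr,new = P_cr,old × (K_old/K_new)² = 0.420 × (0.7/1)²
= 0.420 × 0.4900 = 0.206 kN

P_cr ≈ 0.206 kN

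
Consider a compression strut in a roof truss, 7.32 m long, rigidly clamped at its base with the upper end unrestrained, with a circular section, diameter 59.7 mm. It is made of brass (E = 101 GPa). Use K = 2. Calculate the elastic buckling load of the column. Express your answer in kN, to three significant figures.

P_cr ≈ 2.90 kN

I = πd⁴/64 = π×59.7⁴/64 = 6.235×10^5 mm⁴
I = 6.235×10^5 mm⁴ = 6.235×10^-7 m⁴
Effective length L_e = K·L = 2 × 7.32 = 14.64 m
P_cr = π²EI / L_e² = π² × 101×10⁹ × 6.235×10^-7 / 14.64² = 2.900×10^3 N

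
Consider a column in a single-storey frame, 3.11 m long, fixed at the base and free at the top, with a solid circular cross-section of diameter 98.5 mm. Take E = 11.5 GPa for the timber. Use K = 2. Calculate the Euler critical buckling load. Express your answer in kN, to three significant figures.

I = πd⁴/64 = π×98.5⁴/64 = 4.621×10^6 mm⁴
I = 4.621×10^6 mm⁴ = 4.621×10^-6 m⁴
Effective length L_e = K·L = 2 × 3.11 = 6.220 m
P_cr = π²EI / L_e² = π² × 11.5×10⁹ × 4.621×10^-6 / 6.220² = 1.356×10^4 N

P_cr ≈ 13.6 kN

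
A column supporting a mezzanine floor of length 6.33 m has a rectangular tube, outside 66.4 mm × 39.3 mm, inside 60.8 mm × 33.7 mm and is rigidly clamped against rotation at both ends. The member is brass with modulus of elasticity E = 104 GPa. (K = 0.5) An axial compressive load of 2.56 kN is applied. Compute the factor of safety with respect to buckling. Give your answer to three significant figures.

n ≈ 5.68

Weak-axis I_min = (h_o·b_o³ − h_i·b_i³)/12 with b_o = 39.3, b_i = 33.70 mm (shorter outer/inner sides).
I_min = (66.4×39.3³ − 60.80×33.70³)/12 = 1.419×10^5 mm⁴
I = 1.419×10^5 mm⁴ = 1.419×10^-7 m⁴
Effective length L_e = K·L = 0.5 × 6.33 = 3.165 m
P_cr = π²EI / L_e² = π² × 104×10⁹ × 1.419×10^-7 / 3.165² = 1.455×10^4 N
Factor of safety n = P_cr / P = 14.545 / 2.56 = 5.68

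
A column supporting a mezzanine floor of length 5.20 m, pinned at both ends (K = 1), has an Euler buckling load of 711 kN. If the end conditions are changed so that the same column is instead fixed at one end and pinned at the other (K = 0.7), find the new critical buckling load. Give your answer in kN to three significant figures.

P_cr ≈ 1450 kN

P_cr ∝ 1/K², so P_cr,new = P_cr,old × (K_old/K_new)² = 711 × (1/0.7)²
= 711 × 2.041 = 1450 kN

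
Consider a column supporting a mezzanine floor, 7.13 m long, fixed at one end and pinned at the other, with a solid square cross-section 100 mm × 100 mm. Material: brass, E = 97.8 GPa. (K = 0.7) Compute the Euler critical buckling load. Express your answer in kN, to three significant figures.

P_cr ≈ 323 kN

I = a⁴/12 = 100⁴/12 = 8.333×10^6 mm⁴
I = 8.333×10^6 mm⁴ = 8.333×10^-6 m⁴
Effective length L_e = K·L = 0.7 × 7.13 = 4.991 m
P_cr = π²EI / L_e² = π² × 97.8×10⁹ × 8.333×10^-6 / 4.991² = 3.229×10^5 N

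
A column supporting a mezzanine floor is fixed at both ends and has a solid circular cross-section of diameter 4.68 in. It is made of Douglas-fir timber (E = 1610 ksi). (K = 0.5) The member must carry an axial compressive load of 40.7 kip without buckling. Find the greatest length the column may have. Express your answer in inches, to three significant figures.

I = πd⁴/64 = π×4.68⁴/64 = 23.55 in⁴
At the buckling limit P_cr = P = 4.070×10^4 lb
From P_cr = π²EI/(K·L)²:  L = (1/K)·√(π²EI/P_cr) = (1/0.5)·√(π²×1.61×10^6×23.55/4.070×10^4)
L = 192 in

L_max ≈ 192 in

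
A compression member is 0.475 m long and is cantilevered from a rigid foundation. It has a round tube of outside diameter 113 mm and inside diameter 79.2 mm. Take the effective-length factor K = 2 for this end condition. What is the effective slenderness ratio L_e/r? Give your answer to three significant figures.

λ ≈ 27.5

d_o = 113 mm, d_i = 79.2 mm
I = π(d_o⁴ − d_i⁴)/64 = π(113⁴ − 79.20⁴)/64 = 6.072×10^6 mm⁴
A = 5.102×10^3 mm²;  r_min = √(I/A) = √(6.072×10^6/5.102×10^3) = 34.50 mm
L_e = K·L = 2 × 0.475 m = 0.9500 m = 950.00 mm
λ = L_e / r_min = 950.00 / 34.50 = 27.5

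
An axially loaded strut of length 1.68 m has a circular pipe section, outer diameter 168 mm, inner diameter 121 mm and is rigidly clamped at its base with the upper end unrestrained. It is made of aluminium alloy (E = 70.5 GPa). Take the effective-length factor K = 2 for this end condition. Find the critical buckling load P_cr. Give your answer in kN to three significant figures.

d_o = 168 mm, d_i = 121 mm
I = π(d_o⁴ − d_i⁴)/64 = π(168⁴ − 121.0⁴)/64 = 2.858×10^7 mm⁴
I = 2.858×10^7 mm⁴ = 2.858×10^-5 m⁴
Effective length L_e = K·L = 2 × 1.68 = 3.360 m
P_cr = π²EI / L_e² = π² × 70.5×10⁹ × 2.858×10^-5 / 3.360² = 1.761×10^6 N

P_cr ≈ 1760 kN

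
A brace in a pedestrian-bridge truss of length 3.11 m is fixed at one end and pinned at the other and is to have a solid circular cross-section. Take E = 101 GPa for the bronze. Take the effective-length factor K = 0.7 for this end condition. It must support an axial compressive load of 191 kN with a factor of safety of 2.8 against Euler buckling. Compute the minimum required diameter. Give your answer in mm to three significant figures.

d ≈ 84.8 mm

Required P_cr = n·P = 2.8 × 191 = 534.8 kN
L_e = K·L = 0.7 × 3.11 = 2.177 m
Required I = P_cr·L_e²/(π²E) = 5.348×10^5 × 2.177² / (π² × 1.01×10^11) = 2.543×10^-6 m⁴
I_req = 2.543×10^6 mm⁴
Solid circle: I = πd⁴/64  ⇒  d = (64I/π)^(1/4) = (64×2.543×10^6/π)^(1/4) = 84.8 mm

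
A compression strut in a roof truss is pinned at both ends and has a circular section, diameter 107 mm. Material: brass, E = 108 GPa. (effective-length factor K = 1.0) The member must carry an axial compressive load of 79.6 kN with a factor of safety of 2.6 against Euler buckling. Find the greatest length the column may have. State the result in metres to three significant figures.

L_max ≈ 5.76 m

I = πd⁴/64 = π×107⁴/64 = 6.434×10^6 mm⁴
I = 6.434×10^-6 m⁴
Required critical load P_cr = n·P = 2.6 × 79.6 = 207.0 kN = 2.070×10^5 N
From P_cr = π²EI/(K·L)²:  L = (1/K)·√(π²EI/P_cr) = (1/1)·√(π²×1.08×10^11×6.434×10^-6/2.070×10^5)
L = 5.76 m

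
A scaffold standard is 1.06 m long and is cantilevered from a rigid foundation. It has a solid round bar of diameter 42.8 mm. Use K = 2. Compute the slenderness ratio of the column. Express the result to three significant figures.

I = πd⁴/64 = π×42.8⁴/64 = 1.647×10^5 mm⁴
A = 1.439×10^3 mm²;  r_min = √(I/A) = √(1.647×10^5/1.439×10^3) = 10.70 mm
L_e = K·L = 2 × 1.06 m = 2.120 m = 2120.0 mm
λ = L_e / r_min = 2120.0 / 10.70 = 198

λ ≈ 198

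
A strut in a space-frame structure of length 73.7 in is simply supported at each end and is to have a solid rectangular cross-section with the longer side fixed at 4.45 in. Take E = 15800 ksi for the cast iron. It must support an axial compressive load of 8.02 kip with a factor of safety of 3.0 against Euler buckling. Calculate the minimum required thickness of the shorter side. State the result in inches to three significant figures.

Required P_cr = n·P = 3.0 × 8.02 = 24.06 kip
L_e = K·L = 1 × 73.7 = 73.70 in
Required I = P_cr·L_e²/(π²E) = 2.406×10^4 × 73.70² / (π² × 1.58×10^7) = 0.8381 in⁴
Rectangle, weak axis: I_min = h·b³/12 with h = 4.45 in fixed  ⇒  b = (12I/h)^(1/3) = 1.31 in

b ≈ 1.31 in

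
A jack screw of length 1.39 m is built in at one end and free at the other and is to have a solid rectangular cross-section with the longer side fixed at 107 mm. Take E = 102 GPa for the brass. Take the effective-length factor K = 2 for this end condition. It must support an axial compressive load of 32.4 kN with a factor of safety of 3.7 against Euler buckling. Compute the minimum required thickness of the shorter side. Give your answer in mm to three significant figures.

b ≈ 46.9 mm

Required P_cr = n·P = 3.7 × 32.4 = 119.9 kN
L_e = K·L = 2 × 1.39 = 2.780 m
Required I = P_cr·L_e²/(π²E) = 1.199×10^5 × 2.780² / (π² × 1.02×10^11) = 9.203×10^-7 m⁴
I_req = 9.203×10^5 mm⁴
Rectangle, weak axis: I_min = h·b³/12 with h = 107 mm fixed  ⇒  b = (12I/h)^(1/3) = 46.9 mm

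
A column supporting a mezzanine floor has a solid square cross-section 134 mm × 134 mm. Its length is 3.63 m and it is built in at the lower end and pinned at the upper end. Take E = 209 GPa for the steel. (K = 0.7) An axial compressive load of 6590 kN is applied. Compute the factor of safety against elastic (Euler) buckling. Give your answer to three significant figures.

n ≈ 1.30

I = a⁴/12 = 134⁴/12 = 2.687×10^7 mm⁴
I = 2.687×10^7 mm⁴ = 2.687×10^-5 m⁴
Effective length L_e = K·L = 0.7 × 3.63 = 2.541 m
P_cr = π²EI / L_e² = π² × 209×10⁹ × 2.687×10^-5 / 2.541² = 8.584×10^6 N
Factor of safety n = P_cr / P = 8583.7 / 6590 = 1.30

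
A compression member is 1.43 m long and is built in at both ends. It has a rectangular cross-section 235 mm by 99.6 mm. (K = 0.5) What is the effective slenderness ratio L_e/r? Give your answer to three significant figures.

λ ≈ 24.9

Buckling occurs about the weak axis: I_min = h·b³/12 with b = 99.6 mm (the shorter side).
I_min = 235×99.6³/12 = 1.935×10^7 mm⁴
A = 2.341×10^4 mm²;  r_min = √(I/A) = √(1.935×10^7/2.341×10^4) = 28.75 mm
L_e = K·L = 0.5 × 1.43 m = 0.7150 m = 715.00 mm
λ = L_e / r_min = 715.00 / 28.75 = 24.9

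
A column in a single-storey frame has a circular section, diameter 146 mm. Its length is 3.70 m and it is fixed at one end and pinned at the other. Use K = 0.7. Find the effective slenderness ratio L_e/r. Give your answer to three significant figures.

λ ≈ 71.0

I = πd⁴/64 = π×146⁴/64 = 2.230×10^7 mm⁴
A = 1.674×10^4 mm²;  r_min = √(I/A) = √(2.230×10^7/1.674×10^4) = 36.50 mm
L_e = K·L = 0.7 × 3.70 m = 2.590 m = 2590.0 mm
λ = L_e / r_min = 2590.0 / 36.50 = 71.0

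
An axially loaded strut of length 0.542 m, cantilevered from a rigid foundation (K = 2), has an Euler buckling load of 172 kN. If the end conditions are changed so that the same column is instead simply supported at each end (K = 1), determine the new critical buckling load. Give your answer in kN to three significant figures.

P_cr ≈ 688 kN

P_cr ∝ 1/K², so P_cr,new = P_cr,old × (K_old/K_new)² = 172 × (2/1)²
= 172 × 4.000 = 688 kN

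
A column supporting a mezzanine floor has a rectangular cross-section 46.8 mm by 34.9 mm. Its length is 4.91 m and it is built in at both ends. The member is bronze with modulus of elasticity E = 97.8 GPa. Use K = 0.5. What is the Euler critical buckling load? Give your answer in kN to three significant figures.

Buckling occurs about the weak axis: I_min = h·b³/12 with b = 34.9 mm (the shorter side).
I_min = 46.8×34.9³/12 = 1.658×10^5 mm⁴
I = 1.658×10^5 mm⁴ = 1.658×10^-7 m⁴
Effective length L_e = K·L = 0.5 × 4.91 = 2.455 m
P_cr = π²EI / L_e² = π² × 97.8×10⁹ × 1.658×10^-7 / 2.455² = 2.655×10^4 N

P_cr ≈ 26.6 kN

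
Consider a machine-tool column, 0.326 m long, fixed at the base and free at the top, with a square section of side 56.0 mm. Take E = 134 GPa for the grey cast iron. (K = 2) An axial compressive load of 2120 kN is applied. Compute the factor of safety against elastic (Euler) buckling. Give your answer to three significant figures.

I = a⁴/12 = 56.0⁴/12 = 8.195×10^5 mm⁴
I = 8.195×10^5 mm⁴ = 8.195×10^-7 m⁴
Effective length L_e = K·L = 2 × 0.326 = 0.6520 m
P_cr = π²EI / L_e² = π² × 134×10⁹ × 8.195×10^-7 / 0.6520² = 2.550×10^6 N
Factor of safety n = P_cr / P = 2549.6 / 2120 = 1.20

n ≈ 1.20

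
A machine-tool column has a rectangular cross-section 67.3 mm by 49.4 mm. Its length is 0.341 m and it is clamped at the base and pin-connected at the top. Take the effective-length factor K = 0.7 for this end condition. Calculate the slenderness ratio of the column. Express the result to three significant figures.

λ ≈ 16.7

For a rectangle r_min = b/√12 = 49.4/√12 = 14.26 mm
L_e = K·L = 0.7 × 0.341 m = 0.2387 m = 238.70 mm
λ = L_e / r_min = 238.70 / 14.26 = 16.7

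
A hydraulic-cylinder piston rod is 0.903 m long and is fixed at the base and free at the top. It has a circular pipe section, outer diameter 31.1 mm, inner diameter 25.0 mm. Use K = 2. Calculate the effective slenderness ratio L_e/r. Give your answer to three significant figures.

λ ≈ 181

d_o = 31.1 mm, d_i = 25.0 mm
I = π(d_o⁴ − d_i⁴)/64 = π(31.1⁴ − 25.00⁴)/64 = 2.675×10^4 mm⁴
A = 268.8 mm²;  r_min = √(I/A) = √(2.675×10^4/268.8) = 9.976 mm
L_e = K·L = 2 × 0.903 m = 1.806 m = 1806.0 mm
λ = L_e / r_min = 1806.0 / 9.976 = 181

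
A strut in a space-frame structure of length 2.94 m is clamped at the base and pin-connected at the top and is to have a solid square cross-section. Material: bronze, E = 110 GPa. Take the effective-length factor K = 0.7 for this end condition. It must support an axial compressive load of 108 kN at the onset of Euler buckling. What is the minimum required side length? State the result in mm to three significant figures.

a ≈ 47.4 mm

L_e = K·L = 0.7 × 2.94 = 2.058 m
Required I = P_cr·L_e²/(π²E) = 1.080×10^5 × 2.058² / (π² × 1.10×10^11) = 4.213×10^-7 m⁴
I_req = 4.213×10^5 mm⁴
Solid square: I = a⁴/12  ⇒  a = (12I)^(1/4) = (12×4.213×10^5)^(1/4) = 47.4 mm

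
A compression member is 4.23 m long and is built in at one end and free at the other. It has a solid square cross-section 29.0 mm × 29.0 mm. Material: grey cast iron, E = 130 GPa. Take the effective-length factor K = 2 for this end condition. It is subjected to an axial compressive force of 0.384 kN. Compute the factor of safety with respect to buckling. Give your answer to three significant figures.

n ≈ 2.75

I = a⁴/12 = 29.0⁴/12 = 5.894×10^4 mm⁴
I = 5.894×10^4 mm⁴ = 5.894×10^-8 m⁴
Effective length L_e = K·L = 2 × 4.23 = 8.460 m
P_cr = π²EI / L_e² = π² × 130×10⁹ × 5.894×10^-8 / 8.460² = 1.057×10^3 N
Factor of safety n = P_cr / P = 1.0566 / 0.384 = 2.75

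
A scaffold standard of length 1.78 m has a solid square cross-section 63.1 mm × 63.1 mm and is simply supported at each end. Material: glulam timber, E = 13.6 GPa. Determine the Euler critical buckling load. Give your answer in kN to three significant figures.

P_cr ≈ 56.0 kN

I = a⁴/12 = 63.1⁴/12 = 1.321×10^6 mm⁴
I = 1.321×10^6 mm⁴ = 1.321×10^-6 m⁴
Effective length L_e = K·L = 1 × 1.78 = 1.780 m
P_cr = π²EI / L_e² = π² × 13.6×10⁹ × 1.321×10^-6 / 1.780² = 5.597×10^4 N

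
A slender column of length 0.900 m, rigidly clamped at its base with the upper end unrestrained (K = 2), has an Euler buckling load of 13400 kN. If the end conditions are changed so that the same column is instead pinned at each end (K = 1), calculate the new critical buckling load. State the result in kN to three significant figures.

P_cr ≈ 53600 kN

P_cr ∝ 1/K², so P_cr,new = P_cr,old × (K_old/K_new)² = 13400 × (2/1)²
= 13400 × 4.000 = 53600 kN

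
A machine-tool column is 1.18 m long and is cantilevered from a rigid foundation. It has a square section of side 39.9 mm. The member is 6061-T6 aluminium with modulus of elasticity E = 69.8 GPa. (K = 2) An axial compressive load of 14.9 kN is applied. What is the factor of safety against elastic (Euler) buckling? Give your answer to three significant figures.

n ≈ 1.75

I = a⁴/12 = 39.9⁴/12 = 2.112×10^5 mm⁴
I = 2.112×10^5 mm⁴ = 2.112×10^-7 m⁴
Effective length L_e = K·L = 2 × 1.18 = 2.360 m
P_cr = π²EI / L_e² = π² × 69.8×10⁹ × 2.112×10^-7 / 2.360² = 2.612×10^4 N
Factor of safety n = P_cr / P = 26.124 / 14.9 = 1.75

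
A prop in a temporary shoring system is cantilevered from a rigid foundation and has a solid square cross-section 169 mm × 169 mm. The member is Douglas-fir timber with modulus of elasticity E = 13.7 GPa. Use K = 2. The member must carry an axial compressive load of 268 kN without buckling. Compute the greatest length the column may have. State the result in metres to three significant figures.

L_max ≈ 2.93 m

I = a⁴/12 = 169⁴/12 = 6.798×10^7 mm⁴
I = 6.798×10^-5 m⁴
At the buckling limit P_cr = P = 2.680×10^5 N
From P_cr = π²EI/(K·L)²:  L = (1/K)·√(π²EI/P_cr) = (1/2)·√(π²×1.37×10^10×6.798×10^-5/2.680×10^5)
L = 2.93 m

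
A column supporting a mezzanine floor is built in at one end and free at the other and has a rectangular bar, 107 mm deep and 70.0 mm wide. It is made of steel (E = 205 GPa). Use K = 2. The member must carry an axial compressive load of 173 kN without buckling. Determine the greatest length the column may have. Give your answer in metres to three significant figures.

L_max ≈ 2.99 m

Buckling occurs about the weak axis: I_min = h·b³/12 with b = 70.0 mm (the shorter side).
I_min = 107×70.0³/12 = 3.058×10^6 mm⁴
I = 3.058×10^-6 m⁴
At the buckling limit P_cr = P = 1.730×10^5 N
From P_cr = π²EI/(K·L)²:  L = (1/K)·√(π²EI/P_cr) = (1/2)·√(π²×2.05×10^11×3.058×10^-6/1.730×10^5)
L = 2.99 m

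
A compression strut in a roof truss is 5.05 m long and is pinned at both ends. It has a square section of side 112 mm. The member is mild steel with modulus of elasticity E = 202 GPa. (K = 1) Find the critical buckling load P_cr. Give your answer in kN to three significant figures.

I = a⁴/12 = 112⁴/12 = 1.311×10^7 mm⁴
I = 1.311×10^7 mm⁴ = 1.311×10^-5 m⁴
Effective length L_e = K·L = 1 × 5.05 = 5.050 m
P_cr = π²EI / L_e² = π² × 202×10⁹ × 1.311×10^-5 / 5.050² = 1.025×10^6 N

P_cr ≈ 1030 kN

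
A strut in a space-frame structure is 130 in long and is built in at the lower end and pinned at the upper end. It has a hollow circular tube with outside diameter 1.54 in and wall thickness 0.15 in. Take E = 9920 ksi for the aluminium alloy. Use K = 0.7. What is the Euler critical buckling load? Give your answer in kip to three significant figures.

P_cr ≈ 1.89 kip

Inner diameter d_i = 1.54 − 2×0.15 = 1.240 in
I = π(d_o⁴ − d_i⁴)/64 = π(1.54⁴ − 1.240⁴)/64 = 0.1600 in⁴
Effective length L_e = K·L = 0.7 × 130 = 91.00 in
P_cr = π²EI / L_e² = π² × 9920×10³ × 0.1600 / 91.00² = 1.892×10^3 lb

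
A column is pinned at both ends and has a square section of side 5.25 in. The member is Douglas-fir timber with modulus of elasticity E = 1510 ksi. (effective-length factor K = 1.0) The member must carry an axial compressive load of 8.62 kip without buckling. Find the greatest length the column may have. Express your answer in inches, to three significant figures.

I = a⁴/12 = 5.25⁴/12 = 63.31 in⁴
At the buckling limit P_cr = P = 8.620×10^3 lb
From P_cr = π²EI/(K·L)²:  L = (1/K)·√(π²EI/P_cr) = (1/1)·√(π²×1.51×10^6×63.31/8.620×10^3)
L = 331 in

L_max ≈ 331 in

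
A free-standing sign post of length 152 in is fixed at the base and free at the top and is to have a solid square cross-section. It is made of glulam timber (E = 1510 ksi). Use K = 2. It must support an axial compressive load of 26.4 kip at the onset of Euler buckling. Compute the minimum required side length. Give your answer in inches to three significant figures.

L_e = K·L = 2 × 152 = 304.0 in
Required I = P_cr·L_e²/(π²E) = 2.640×10^4 × 304.0² / (π² × 1.51×10^6) = 163.7 in⁴
Solid square: I = a⁴/12  ⇒  a = (12I)^(1/4) = (12×163.7)^(1/4) = 6.66 in

a ≈ 6.66 in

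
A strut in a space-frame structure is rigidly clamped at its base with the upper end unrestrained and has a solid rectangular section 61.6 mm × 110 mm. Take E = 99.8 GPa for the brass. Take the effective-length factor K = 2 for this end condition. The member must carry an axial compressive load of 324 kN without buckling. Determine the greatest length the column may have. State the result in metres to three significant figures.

L_max ≈ 1.28 m

Buckling occurs about the weak axis: I_min = h·b³/12 with b = 61.6 mm (the shorter side).
I_min = 110×61.6³/12 = 2.143×10^6 mm⁴
I = 2.143×10^-6 m⁴
At the buckling limit P_cr = P = 3.240×10^5 N
From P_cr = π²EI/(K·L)²:  L = (1/K)·√(π²EI/P_cr) = (1/2)·√(π²×9.98×10^10×2.143×10^-6/3.240×10^5)
L = 1.28 m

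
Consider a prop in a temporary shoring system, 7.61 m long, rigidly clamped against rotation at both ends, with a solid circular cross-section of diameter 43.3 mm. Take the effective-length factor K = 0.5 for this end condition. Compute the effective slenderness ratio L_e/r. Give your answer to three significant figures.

λ ≈ 352

For a solid circle r = d/4 = 43.3/4 = 10.82 mm
L_e = K·L = 0.5 × 7.61 m = 3.805 m = 3805.0 mm
λ = L_e / r_min = 3805.0 / 10.82 = 352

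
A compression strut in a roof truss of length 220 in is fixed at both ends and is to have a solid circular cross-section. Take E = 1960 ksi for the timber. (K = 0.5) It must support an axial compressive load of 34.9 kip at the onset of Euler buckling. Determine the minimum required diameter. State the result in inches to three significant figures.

d ≈ 4.59 in

L_e = K·L = 0.5 × 220 = 110.0 in
Required I = P_cr·L_e²/(π²E) = 3.490×10^4 × 110.0² / (π² × 1.96×10^6) = 21.83 in⁴
Solid circle: I = πd⁴/64  ⇒  d = (64I/π)^(1/4) = (64×21.83/π)^(1/4) = 4.59 in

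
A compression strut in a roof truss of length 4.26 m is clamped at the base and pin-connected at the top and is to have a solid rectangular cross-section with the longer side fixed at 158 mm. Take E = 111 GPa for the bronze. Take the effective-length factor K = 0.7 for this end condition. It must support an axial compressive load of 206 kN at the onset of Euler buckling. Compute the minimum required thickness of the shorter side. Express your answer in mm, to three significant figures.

b ≈ 50.3 mm

L_e = K·L = 0.7 × 4.26 = 2.982 m
Required I = P_cr·L_e²/(π²E) = 2.060×10^5 × 2.982² / (π² × 1.11×10^11) = 1.672×10^-6 m⁴
I_req = 1.672×10^6 mm⁴
Rectangle, weak axis: I_min = h·b³/12 with h = 158 mm fixed  ⇒  b = (12I/h)^(1/3) = 50.3 mm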